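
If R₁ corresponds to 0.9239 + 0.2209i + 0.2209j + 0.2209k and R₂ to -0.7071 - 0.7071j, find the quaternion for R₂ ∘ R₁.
-0.4971 - 0.3124i - 0.8095j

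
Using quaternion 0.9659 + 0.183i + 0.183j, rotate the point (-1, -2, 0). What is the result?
(-1.067, -1.933, -0.354)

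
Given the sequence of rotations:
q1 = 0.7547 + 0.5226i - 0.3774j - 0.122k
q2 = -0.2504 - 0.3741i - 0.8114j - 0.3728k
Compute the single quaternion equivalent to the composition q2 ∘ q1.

q2 · q1 = -0.3452 - 0.4549i - 0.7583j + 0.3144k
-0.3452 - 0.4549i - 0.7583j + 0.3144k


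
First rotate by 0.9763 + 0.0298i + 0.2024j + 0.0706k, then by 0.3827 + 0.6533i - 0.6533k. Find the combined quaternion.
0.4003 + 0.7814i + 0.0119j - 0.4786k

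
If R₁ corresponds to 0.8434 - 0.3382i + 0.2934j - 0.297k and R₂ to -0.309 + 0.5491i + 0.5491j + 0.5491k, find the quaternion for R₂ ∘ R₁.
-0.0729 + 0.2434i + 0.3498j + 0.9017k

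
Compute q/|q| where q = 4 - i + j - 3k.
0.7698 - 0.1925i + 0.1925j - 0.5774k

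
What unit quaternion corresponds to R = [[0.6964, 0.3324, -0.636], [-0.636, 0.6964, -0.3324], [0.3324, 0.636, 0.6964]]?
0.8788 + 0.2755i - 0.2755j - 0.2755k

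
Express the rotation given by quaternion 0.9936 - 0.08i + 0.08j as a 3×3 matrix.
[[0.9872, -0.0128, 0.159], [-0.0128, 0.9872, 0.159], [-0.159, -0.159, 0.9744]]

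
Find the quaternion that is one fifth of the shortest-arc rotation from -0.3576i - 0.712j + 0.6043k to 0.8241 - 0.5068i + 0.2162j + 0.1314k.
0.2392 - 0.4784i - 0.5969j + 0.598k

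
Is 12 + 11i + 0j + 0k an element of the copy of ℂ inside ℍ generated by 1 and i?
Yes. The quaternion 12 + 11i has j- and k-coefficients y = z = 0, so it lies in the complex subalgebra spanned by 1 and i.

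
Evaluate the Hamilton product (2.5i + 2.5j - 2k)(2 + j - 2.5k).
-7.5 + 0.75i + 11.25j - 1.5k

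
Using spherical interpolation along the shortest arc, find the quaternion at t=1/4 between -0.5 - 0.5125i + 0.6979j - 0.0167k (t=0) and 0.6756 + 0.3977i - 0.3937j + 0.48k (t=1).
-0.5641 - 0.5001i + 0.6419j - 0.1399k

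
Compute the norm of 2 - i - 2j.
3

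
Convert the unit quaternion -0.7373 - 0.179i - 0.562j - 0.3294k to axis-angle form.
axis = (-0.265, -0.8319, -0.4876), θ = 275°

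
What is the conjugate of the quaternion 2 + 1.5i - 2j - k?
2 - 1.5i + 2j + k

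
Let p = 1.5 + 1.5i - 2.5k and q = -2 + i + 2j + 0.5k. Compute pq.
-3.25 + 3.5i - 0.25j + 8.75k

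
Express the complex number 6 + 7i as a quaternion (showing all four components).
6 + 7i + 0j + 0k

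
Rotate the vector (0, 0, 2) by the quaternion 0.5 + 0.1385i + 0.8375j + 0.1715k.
(1.77, 0.298, -0.882)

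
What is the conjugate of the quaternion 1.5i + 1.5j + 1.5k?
-1.5i - 1.5j - 1.5k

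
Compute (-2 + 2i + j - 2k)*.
-2 - 2i - j + 2k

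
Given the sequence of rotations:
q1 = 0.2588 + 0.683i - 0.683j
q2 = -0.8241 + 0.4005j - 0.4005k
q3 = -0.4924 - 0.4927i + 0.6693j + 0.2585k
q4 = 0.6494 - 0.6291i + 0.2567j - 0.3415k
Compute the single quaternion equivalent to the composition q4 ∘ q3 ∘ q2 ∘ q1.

q2 · q1 = 0.0603 - 0.8364i + 0.393j - 0.3772k
q3 · q2 · q1 = -0.6073 + 0.0281i - 0.5552j + 0.5675k
q4 · q3 · q2 · q1 = -0.0404 + 0.3564i - 0.169j + 0.918k
-0.0404 + 0.3564i - 0.169j + 0.918k


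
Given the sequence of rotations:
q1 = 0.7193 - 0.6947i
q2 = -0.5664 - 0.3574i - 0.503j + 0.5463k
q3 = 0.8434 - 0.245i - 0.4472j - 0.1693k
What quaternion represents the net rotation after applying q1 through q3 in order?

q2 · q1 = -0.6557 + 0.1364i - 0.7413j + 0.0435k
q3 · q2 · q1 = -0.8437 + 0.1307i - 0.3444j + 0.3903k
-0.8437 + 0.1307i - 0.3444j + 0.3903k


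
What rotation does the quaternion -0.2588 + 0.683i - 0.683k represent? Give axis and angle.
axis = (√2/2, 0, -√2/2), θ = 7π/6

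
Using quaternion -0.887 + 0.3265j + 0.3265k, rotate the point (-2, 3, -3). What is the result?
(2.328, 2.879, -2.879)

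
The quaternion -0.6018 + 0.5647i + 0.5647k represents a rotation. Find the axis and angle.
axis = (√2/2, 0, √2/2), θ = 254°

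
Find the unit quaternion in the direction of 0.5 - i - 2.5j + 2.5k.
0.1348 - 0.2697i - 0.6742j + 0.6742k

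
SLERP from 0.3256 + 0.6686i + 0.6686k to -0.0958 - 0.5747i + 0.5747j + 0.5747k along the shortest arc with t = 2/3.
0.2419 + 0.8203i - 0.4919j - 0.1634k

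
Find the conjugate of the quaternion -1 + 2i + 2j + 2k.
-1 - 2i - 2j - 2k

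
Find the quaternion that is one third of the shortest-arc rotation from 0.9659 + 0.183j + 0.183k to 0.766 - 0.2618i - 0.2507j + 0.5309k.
0.9434 - 0.0931i + 0.0379j + 0.316k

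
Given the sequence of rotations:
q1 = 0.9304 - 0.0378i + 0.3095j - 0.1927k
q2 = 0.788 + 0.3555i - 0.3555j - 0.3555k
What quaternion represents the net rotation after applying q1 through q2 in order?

q2 · q1 = 0.7881 + 0.4795i - 0.0049j - 0.386k
0.7881 + 0.4795i - 0.0049j - 0.386k


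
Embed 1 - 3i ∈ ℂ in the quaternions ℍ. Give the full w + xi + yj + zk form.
1 - 3i + 0j + 0k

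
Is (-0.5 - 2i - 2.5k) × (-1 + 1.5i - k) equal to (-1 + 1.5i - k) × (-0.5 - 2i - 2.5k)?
No: pq = 1 + 1.25i - 5.75j + 3k ≠ 1 + 1.25i + 5.75j + 3k = qp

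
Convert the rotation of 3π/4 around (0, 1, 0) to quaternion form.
0.3827 + 0.9239j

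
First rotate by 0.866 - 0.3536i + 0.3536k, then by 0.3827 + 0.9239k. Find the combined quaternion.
0.0047 - 0.1353i - 0.3267j + 0.9354k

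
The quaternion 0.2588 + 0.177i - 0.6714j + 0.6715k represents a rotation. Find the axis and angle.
axis = (0.1832, -0.6951, 0.6952), θ = 5π/6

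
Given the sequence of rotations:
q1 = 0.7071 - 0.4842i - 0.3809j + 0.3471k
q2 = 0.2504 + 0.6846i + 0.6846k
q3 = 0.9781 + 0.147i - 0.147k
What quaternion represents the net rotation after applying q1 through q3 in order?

q2 · q1 = 0.2709 + 0.6236i - 0.6645j + 0.3102k
q3 · q2 · q1 = 0.2189 + 0.5521i - 0.7872j + 0.1659k
0.2189 + 0.5521i - 0.7872j + 0.1659k


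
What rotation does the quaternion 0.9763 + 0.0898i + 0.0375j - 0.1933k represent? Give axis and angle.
axis = (0.4149, 0.1733, -0.8932), θ = 25°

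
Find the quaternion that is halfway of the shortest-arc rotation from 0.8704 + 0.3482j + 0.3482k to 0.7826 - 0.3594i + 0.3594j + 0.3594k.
0.841 - 0.1829i + 0.36j + 0.36k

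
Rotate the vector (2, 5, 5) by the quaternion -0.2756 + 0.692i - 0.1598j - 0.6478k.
(-6.714, -0.771, -2.885)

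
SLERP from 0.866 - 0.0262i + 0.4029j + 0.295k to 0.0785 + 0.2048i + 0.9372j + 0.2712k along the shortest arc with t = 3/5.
0.4567 + 0.126i + 0.8203j + 0.3205k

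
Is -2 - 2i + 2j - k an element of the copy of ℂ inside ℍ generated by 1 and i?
No. The quaternion -2 - 2i + 2j - k has j-coefficient y = 2 and k-coefficient z = -1, not both zero, so it does not lie in the complex subalgebra spanned by 1 and i.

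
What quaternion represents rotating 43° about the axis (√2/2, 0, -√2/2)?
0.9304 + 0.2592i - 0.2592k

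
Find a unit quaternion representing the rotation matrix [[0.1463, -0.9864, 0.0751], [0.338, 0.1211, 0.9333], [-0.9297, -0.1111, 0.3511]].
0.6361 - 0.4105i + 0.3949j + 0.5205k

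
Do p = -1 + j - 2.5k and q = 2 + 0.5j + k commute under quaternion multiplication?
No: pq = 2.25i + 1.5j - 6k ≠ -2.25i + 1.5j - 6k = qp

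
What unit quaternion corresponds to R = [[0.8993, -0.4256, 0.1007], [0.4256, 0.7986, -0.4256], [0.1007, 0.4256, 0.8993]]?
0.9483 + 0.2244i + 0.2244k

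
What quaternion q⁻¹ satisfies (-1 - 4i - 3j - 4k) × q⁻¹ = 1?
-0.0238 + 0.0952i + 0.0714j + 0.0952k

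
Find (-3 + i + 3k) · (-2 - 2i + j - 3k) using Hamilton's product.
17 + i - 6j + 4k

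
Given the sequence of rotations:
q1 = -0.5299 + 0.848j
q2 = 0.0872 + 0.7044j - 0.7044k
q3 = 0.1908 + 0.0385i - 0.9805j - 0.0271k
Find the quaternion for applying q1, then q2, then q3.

q2 · q1 = -0.6435 + 0.5973i - 0.2993j + 0.3733k
q3 · q2 · q1 = -0.4291 - 0.2849i + 0.5433j + 0.6628k
-0.4291 - 0.2849i + 0.5433j + 0.6628k


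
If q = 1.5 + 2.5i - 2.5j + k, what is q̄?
1.5 - 2.5i + 2.5j - k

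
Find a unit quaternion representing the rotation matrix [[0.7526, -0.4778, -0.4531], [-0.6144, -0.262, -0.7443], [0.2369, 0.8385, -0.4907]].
0.5 + 0.7914i - 0.345j - 0.0683k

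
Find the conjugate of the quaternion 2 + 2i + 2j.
2 - 2i - 2j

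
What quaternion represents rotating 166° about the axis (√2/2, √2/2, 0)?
0.1219 + 0.7018i + 0.7018j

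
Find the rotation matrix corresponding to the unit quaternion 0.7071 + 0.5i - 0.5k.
[[0.5, 0.7071, -0.5], [-0.7071, 0, -0.7071], [-0.5, 0.7071, 0.5]]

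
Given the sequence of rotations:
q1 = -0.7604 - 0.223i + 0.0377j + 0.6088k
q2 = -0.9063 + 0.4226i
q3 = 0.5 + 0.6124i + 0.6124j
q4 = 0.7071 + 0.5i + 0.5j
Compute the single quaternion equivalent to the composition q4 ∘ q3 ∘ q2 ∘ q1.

q2 · q1 = 0.7834 - 0.1192i - 0.2914j - 0.5358k
q3 · q2 · q1 = 0.6432 + 0.092i + 0.6622j - 0.3734k
q4 · q3 · q2 · q1 = 0.0777 + 0.2i + 0.9765j + 0.0211k
0.0777 + 0.2i + 0.9765j + 0.0211k


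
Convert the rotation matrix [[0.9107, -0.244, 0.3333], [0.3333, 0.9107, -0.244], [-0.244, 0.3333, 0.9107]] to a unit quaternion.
0.9659 + 0.1494i + 0.1494j + 0.1494k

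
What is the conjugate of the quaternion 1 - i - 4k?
1 + i + 4k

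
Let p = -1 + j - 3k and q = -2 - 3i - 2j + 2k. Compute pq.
10 - i + 9j + 7k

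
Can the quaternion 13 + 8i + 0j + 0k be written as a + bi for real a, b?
Yes. The quaternion 13 + 8i has j- and k-coefficients y = z = 0, so it lies in the complex subalgebra spanned by 1 and i.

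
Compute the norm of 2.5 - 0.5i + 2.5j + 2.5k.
√19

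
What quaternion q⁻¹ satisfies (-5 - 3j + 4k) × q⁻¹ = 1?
-0.1 + 0.06j - 0.08k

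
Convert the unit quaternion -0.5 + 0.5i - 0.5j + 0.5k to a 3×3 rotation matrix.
[[0, 0, 1], [-1, 0, 0], [0, -1, 0]]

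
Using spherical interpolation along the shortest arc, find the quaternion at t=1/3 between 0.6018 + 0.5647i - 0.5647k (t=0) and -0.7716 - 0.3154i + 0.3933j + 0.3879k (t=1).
0.6804 + 0.4963i - 0.1368j - 0.5215k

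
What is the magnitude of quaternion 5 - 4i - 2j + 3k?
√54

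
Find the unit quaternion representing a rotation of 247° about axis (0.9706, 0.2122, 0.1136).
-0.5519 + 0.8094i + 0.177j + 0.0947k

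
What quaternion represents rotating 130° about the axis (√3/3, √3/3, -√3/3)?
0.4226 + 0.5233i + 0.5233j - 0.5233k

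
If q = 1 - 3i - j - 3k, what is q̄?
1 + 3i + j + 3k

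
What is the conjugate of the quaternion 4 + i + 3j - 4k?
4 - i - 3j + 4k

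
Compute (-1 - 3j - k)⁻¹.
-0.0909 + 0.2727j + 0.0909k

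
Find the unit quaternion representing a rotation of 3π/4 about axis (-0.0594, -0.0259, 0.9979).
0.3827 - 0.0549i - 0.0239j + 0.9219k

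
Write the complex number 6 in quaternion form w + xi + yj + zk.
6 + 0i + 0j + 0k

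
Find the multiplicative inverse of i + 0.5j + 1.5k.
-0.2857i - 0.1429j - 0.4286k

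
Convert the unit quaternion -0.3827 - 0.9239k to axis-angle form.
axis = (0, 0, -1), θ = 5π/4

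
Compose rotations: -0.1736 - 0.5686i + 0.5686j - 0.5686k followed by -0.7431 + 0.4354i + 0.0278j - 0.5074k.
0.0723 + 0.6196i + 0.1087j + 0.774k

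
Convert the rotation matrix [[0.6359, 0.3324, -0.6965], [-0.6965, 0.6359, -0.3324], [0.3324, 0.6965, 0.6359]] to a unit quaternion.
0.8526 + 0.3017i - 0.3017j - 0.3017k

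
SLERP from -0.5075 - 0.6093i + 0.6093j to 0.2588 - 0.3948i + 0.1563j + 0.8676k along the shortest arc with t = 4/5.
0.0949 - 0.5258i + 0.3095j + 0.7866k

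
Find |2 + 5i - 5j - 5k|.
√79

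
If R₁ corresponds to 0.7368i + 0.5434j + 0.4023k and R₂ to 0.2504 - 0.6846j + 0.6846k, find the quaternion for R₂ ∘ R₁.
0.0966 - 0.4629i + 0.6405j + 0.6051k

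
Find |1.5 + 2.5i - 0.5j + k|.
3.122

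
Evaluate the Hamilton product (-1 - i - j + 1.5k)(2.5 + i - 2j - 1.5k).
-1.25 + i - 0.5j + 8.25k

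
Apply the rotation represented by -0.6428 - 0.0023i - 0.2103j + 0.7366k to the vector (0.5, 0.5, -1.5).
(-0.013, -0.046, -1.658)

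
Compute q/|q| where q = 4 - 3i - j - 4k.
0.6172 - 0.4629i - 0.1543j - 0.6172k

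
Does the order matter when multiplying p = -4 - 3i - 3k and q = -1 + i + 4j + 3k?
Yes: pq = 16 + 11i - 10j - 21k ≠ 16 - 13i - 22j + 3k = qp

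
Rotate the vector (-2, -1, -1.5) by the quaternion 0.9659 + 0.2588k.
(-1.232, -1.866, -1.5)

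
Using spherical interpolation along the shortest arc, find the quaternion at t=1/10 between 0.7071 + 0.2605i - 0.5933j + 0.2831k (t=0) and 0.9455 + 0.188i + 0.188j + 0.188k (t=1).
0.7587 + 0.2614i - 0.5257j + 0.2822k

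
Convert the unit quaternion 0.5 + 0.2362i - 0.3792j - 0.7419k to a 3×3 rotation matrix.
[[-0.3884, 0.5628, -0.7297], [-0.921, -0.2124, 0.3265], [0.0287, 0.7989, 0.6008]]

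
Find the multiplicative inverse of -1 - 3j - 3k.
-0.0526 + 0.1579j + 0.1579k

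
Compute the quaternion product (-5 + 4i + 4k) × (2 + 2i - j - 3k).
-6 + 2i + 25j + 19k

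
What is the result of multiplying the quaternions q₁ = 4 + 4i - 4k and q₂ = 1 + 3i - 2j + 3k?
4 + 8i - 32j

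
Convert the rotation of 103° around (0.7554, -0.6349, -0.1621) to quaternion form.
0.6225 + 0.5912i - 0.4969j - 0.1269k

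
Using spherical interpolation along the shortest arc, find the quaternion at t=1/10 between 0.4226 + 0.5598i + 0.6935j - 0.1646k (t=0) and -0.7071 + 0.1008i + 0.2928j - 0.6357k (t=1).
0.3074 + 0.5631i + 0.7229j - 0.2567k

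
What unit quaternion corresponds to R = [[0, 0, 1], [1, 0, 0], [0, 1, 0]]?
0.5 + 0.5i + 0.5j + 0.5k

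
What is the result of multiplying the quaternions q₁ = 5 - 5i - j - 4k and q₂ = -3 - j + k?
-12 + 10i + 3j + 22k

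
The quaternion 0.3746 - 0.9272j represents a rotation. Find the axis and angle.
axis = (0, -1, 0), θ = 136°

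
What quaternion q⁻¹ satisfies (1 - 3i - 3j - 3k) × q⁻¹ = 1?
0.0357 + 0.1071i + 0.1071j + 0.1071k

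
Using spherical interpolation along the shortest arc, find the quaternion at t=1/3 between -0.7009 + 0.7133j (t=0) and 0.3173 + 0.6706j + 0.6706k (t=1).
-0.4173 + 0.86j + 0.2938k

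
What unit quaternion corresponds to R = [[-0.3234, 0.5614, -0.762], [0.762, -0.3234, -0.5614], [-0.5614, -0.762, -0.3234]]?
0.0872 - 0.5752i - 0.5752j + 0.5752k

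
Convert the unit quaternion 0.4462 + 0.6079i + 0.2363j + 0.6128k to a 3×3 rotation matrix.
[[0.1373, -0.2596, 0.9559], [0.8342, -0.4901, -0.2529], [0.5342, 0.8321, 0.1492]]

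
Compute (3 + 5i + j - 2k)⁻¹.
0.0769 - 0.1282i - 0.0256j + 0.0513k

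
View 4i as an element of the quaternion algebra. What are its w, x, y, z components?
0 + 4i + 0j + 0k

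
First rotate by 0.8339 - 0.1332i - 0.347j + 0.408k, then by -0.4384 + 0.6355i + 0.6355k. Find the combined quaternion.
-0.5402 + 0.8089i - 0.1918j + 0.1306k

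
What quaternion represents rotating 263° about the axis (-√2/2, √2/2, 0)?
-0.6626 - 0.5296i + 0.5296j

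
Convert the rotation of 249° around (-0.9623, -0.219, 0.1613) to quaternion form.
-0.5664 - 0.7931i - 0.1805j + 0.1329k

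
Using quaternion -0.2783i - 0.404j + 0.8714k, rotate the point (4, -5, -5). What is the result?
(-2.08, 7.788, -1.013)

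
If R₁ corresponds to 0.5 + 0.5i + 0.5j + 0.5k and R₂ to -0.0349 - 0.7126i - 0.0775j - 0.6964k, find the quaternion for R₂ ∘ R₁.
0.7258 - 0.0643i - 0.0481j - 0.6832k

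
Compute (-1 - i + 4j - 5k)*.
-1 + i - 4j + 5k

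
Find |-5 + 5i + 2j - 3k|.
√63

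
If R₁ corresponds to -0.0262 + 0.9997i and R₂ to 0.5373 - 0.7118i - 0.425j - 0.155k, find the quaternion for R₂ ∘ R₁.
0.6975 + 0.5558i - 0.1438j + 0.4289k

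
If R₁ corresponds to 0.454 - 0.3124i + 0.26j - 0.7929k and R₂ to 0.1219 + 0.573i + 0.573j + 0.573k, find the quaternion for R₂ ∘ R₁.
0.5397 - 0.3813i + 0.5672j + 0.4915k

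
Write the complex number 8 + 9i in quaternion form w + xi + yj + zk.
8 + 9i + 0j + 0k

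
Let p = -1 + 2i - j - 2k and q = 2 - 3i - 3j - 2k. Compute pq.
-3 + 3i + 11j - 11k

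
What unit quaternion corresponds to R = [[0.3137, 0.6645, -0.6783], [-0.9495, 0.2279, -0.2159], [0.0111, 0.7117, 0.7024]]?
0.749 + 0.3096i - 0.2301j - 0.5387k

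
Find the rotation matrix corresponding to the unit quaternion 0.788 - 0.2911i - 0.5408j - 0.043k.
[[0.4114, 0.3826, -0.8273], [0.2471, 0.8268, 0.5053], [0.8773, -0.4123, 0.2456]]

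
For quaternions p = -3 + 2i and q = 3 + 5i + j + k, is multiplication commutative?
No: pq = -19 - 9i - 5j - k ≠ -19 - 9i - j - 5k = qp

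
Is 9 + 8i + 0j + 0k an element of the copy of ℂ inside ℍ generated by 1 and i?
Yes. The quaternion 9 + 8i has j- and k-coefficients y = z = 0, so it lies in the complex subalgebra spanned by 1 and i.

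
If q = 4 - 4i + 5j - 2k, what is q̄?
4 + 4i - 5j + 2k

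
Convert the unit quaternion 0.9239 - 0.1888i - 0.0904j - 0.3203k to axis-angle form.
axis = (-0.4934, -0.2363, -0.8371), θ = π/4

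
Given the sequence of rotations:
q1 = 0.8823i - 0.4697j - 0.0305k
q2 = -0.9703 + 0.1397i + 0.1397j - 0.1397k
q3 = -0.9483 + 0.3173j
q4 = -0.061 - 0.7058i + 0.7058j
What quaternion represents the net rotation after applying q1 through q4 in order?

q2 · q1 = -0.0619 - 0.926i + 0.3368j - 0.1593k
q3 · q2 · q1 = -0.0482 + 0.8276i - 0.339j + 0.4449k
q4 · q3 · q2 · q1 = 0.8263 + 0.2975i + 0.3007j - 0.372k
0.8263 + 0.2975i + 0.3007j - 0.372k


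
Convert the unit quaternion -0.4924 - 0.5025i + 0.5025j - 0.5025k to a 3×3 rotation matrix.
[[-0.01, -0.9999, 0.0102], [-0.0102, -0.01, -0.9999], [0.9999, -0.0102, -0.01]]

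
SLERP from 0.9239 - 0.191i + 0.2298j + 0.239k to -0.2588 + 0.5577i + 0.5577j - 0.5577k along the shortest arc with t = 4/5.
0.4648 - 0.5402i - 0.4323j + 0.5525k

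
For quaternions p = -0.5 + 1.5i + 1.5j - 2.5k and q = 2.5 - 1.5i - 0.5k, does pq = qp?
No: pq = -0.25 + 3.75i + 8.25j - 3.75k ≠ -0.25 + 5.25i - 0.75j - 8.25k = qp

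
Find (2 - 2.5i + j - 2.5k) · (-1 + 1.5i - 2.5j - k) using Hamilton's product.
1.75 - 1.75i - 12.25j + 5.25k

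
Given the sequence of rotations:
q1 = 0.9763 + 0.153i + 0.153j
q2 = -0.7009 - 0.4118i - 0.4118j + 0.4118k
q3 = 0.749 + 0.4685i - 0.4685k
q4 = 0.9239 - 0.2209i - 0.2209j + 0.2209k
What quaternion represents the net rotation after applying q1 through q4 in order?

q2 · q1 = -0.5583 - 0.5723i - 0.4463j + 0.402k
q3 · q2 · q1 = 0.0383 - 0.8993i - 0.2545j + 0.3536k
q4 · q3 · q2 · q1 = -0.2976 - 0.8612i - 0.3641j + 0.1927k
-0.2976 - 0.8612i - 0.3641j + 0.1927k


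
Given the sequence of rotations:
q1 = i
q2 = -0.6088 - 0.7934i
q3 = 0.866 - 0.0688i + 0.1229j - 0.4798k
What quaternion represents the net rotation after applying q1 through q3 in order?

q2 · q1 = 0.7934 - 0.6088i
q3 · q2 · q1 = 0.6452 - 0.5818i + 0.3896j - 0.3059k
0.6452 - 0.5818i + 0.3896j - 0.3059k


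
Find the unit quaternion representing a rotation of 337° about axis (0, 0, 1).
-0.9799 + 0.1994k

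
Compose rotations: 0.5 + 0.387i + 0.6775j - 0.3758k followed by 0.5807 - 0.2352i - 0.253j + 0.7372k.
0.8298 - 0.2972i + 0.4638j + 0.0889k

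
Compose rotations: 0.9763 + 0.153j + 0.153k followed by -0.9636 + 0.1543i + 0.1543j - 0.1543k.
-0.9408 + 0.1979i - 0.0204j - 0.2745k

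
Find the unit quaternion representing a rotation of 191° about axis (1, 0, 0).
-0.0958 + 0.9954i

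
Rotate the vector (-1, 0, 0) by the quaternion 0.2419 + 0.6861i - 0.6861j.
(-0.059, 0.941, -0.332)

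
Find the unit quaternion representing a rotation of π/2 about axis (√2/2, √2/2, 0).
0.7071 + 0.5i + 0.5j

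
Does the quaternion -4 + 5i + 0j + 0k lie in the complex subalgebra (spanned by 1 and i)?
Yes. The quaternion -4 + 5i has j- and k-coefficients y = z = 0, so it lies in the complex subalgebra spanned by 1 and i.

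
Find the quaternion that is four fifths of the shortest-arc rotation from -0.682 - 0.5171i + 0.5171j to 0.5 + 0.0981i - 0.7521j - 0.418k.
-0.5583 - 0.1921i + 0.7302j + 0.3439k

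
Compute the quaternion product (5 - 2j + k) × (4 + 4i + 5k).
15 + 10i - 4j + 37k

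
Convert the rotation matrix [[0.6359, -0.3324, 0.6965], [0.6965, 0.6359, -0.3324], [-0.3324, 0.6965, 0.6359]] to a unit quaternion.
0.8526 + 0.3017i + 0.3017j + 0.3017k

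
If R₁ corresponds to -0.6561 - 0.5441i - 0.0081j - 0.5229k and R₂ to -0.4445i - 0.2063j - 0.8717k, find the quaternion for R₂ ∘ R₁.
-0.6993 + 0.3924i + 0.3772j + 0.4633k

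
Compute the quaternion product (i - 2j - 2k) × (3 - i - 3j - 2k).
-9 + i - 2j - 11k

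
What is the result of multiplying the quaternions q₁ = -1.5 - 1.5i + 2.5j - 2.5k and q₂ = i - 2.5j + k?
10.25 - 5.25i + 2.75j - 0.25k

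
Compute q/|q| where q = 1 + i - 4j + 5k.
0.1525 + 0.1525i - 0.61j + 0.7625k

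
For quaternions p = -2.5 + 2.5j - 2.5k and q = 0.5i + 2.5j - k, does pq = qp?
No: pq = -8.75 + 2.5i - 7.5j + 1.25k ≠ -8.75 - 5i - 5j + 3.75k = qp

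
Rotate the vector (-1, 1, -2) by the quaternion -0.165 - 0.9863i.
(-1, -0.295, 2.217)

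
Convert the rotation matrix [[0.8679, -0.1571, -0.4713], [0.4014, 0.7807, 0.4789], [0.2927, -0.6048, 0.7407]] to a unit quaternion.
0.9205 - 0.2943i - 0.2075j + 0.1517k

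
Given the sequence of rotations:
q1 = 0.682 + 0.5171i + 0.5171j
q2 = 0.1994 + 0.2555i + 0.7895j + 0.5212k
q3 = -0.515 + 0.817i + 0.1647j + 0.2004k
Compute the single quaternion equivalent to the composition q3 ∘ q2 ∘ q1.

q2 · q1 = -0.4044 + 0.0078i + 0.9111j + 0.0793k
q3 · q2 · q1 = 0.0359 - 0.5039i - 0.599j + 0.6212k
0.0359 - 0.5039i - 0.599j + 0.6212k


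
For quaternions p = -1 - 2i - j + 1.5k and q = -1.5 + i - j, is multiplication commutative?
No: pq = 2.5 + 3.5i + 4j + 0.75k ≠ 2.5 + 0.5i + j - 5.25k = qp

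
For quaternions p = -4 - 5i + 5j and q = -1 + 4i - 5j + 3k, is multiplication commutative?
No: pq = 49 + 4i + 30j - 7k ≠ 49 - 26i - 17k = qp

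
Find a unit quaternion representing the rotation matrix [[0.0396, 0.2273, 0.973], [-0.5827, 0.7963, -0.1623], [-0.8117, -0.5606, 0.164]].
0.7071 - 0.1408i + 0.631j - 0.2864k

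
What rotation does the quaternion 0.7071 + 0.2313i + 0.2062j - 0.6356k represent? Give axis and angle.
axis = (0.3271, 0.2916, -0.8989), θ = π/2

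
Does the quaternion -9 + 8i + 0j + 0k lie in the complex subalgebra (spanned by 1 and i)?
Yes. The quaternion -9 + 8i has j- and k-coefficients y = z = 0, so it lies in the complex subalgebra spanned by 1 and i.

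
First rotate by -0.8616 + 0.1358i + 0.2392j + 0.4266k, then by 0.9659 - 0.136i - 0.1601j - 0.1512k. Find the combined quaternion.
-0.711 + 0.2162i + 0.4065j + 0.5315k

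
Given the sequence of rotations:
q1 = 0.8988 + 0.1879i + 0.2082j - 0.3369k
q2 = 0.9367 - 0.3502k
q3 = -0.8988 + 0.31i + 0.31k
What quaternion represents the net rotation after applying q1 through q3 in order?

q2 · q1 = 0.7239 + 0.2489i + 0.1292j - 0.6303k
q3 · q2 · q1 = -0.5324 - 0.0394i + 0.1564j + 0.831k
-0.5324 - 0.0394i + 0.1564j + 0.831k


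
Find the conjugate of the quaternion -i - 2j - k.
i + 2j + k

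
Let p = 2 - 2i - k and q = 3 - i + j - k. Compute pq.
3 - 7i + j - 7k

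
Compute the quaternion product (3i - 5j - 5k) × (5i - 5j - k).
-45 - 20i - 22j + 10k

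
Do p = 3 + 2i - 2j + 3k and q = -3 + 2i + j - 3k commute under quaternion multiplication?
No: pq = -2 + 3i + 21j - 12k ≠ -2 - 3i - 3j - 24k = qp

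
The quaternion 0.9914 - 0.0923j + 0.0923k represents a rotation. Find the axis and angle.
axis = (0, -√2/2, √2/2), θ = 15°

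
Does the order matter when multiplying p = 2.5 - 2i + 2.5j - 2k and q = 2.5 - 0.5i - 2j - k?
Yes: pq = 8.25 - 12.75i + 0.25j - 2.25k ≠ 8.25 + 0.25i + 2.25j - 12.75k = qp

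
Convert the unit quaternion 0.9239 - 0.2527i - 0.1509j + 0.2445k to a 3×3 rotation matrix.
[[0.8349, -0.3755, -0.4024], [0.5281, 0.7527, 0.3931], [0.1553, -0.5407, 0.8267]]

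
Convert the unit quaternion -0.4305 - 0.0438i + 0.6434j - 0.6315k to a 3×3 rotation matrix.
[[-0.6255, -0.6001, -0.4986], [0.4874, 0.1986, -0.8503], [0.6093, -0.7749, 0.1682]]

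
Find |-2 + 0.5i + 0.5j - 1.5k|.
2.598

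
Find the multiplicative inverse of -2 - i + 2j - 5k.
-0.0588 + 0.0294i - 0.0588j + 0.1471k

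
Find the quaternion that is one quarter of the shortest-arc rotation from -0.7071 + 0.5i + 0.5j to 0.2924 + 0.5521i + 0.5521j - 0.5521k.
-0.5031 + 0.5982i + 0.5982j - 0.1764k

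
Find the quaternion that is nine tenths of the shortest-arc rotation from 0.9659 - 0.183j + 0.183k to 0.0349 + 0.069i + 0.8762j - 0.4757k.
0.1001 - 0.0663i - 0.8676j + 0.4826k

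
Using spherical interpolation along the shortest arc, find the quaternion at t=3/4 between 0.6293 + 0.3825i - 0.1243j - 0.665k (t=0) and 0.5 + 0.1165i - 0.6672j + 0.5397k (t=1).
0.6801 + 0.2445i - 0.6467j + 0.244k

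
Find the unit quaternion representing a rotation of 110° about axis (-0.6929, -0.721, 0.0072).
0.5736 - 0.5676i - 0.5906j + 0.0059k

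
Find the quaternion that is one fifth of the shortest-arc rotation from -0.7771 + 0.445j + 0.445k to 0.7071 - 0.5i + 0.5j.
-0.8709 + 0.1296i + 0.2641j + 0.3937k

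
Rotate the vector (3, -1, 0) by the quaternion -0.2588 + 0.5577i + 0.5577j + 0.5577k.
(-1.643, 1.244, 2.399)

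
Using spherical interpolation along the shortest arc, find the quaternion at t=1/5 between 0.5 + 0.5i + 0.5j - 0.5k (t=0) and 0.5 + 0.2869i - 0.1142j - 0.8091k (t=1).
0.5229 + 0.4763i + 0.3887j - 0.5904k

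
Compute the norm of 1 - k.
√2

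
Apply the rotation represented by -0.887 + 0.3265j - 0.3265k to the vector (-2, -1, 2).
(-1.726, -2.372, 0.628)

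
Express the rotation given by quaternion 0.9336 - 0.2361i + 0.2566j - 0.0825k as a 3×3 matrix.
[[0.8547, 0.0329, 0.5181], [-0.2752, 0.8749, 0.3985], [-0.4402, -0.4832, 0.7568]]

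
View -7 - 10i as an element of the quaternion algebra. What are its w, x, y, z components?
-7 - 10i + 0j + 0k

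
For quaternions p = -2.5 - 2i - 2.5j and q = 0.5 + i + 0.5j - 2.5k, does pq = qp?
No: pq = 2 + 2.75i - 7.5j + 7.75k ≠ 2 - 9.75i + 2.5j + 4.75k = qp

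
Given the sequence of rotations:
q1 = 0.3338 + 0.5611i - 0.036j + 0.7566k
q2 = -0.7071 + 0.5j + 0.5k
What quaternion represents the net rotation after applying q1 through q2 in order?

q2 · q1 = -0.5963 - 0.0005i + 0.4729j - 0.6486k
-0.5963 - 0.0005i + 0.4729j - 0.6486k


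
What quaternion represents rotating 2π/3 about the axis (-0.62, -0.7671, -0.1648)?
0.5 - 0.5369i - 0.6643j - 0.1427k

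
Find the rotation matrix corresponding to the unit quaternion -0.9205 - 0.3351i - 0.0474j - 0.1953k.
[[0.9192, -0.3278, 0.2182], [0.3913, 0.6991, -0.5984], [0.0436, 0.6354, 0.7709]]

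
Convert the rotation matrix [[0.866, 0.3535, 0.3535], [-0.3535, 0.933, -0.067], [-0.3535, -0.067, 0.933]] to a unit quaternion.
0.9659 + 0.183j - 0.183k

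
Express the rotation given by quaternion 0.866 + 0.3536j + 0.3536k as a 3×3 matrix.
[[0.4999, -0.6124, 0.6124], [0.6124, 0.7499, 0.2501], [-0.6124, 0.2501, 0.7499]]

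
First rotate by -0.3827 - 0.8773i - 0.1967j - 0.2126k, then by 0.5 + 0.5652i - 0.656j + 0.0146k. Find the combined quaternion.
0.1786 - 0.5126i + 0.2601j - 0.7986k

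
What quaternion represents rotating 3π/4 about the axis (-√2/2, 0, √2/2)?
0.3827 - 0.6533i + 0.6533k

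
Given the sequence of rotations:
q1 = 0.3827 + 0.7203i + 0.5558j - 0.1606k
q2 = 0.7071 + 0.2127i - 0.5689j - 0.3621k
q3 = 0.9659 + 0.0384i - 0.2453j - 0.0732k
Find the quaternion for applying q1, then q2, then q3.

q2 · q1 = 0.3754 + 0.8833i - 0.0514j + 0.2759k
q3 · q2 · q1 = 0.3363 + 0.7962i - 0.217j + 0.4537k
0.3363 + 0.7962i - 0.217j + 0.4537k


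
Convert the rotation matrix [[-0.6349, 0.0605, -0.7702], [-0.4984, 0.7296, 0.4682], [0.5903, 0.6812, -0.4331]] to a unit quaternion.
-0.4067 - 0.1309i + 0.8363j + 0.3436k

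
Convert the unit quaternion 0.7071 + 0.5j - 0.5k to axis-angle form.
axis = (0, √2/2, -√2/2), θ = π/2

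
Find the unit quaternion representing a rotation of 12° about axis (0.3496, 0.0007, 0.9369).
0.9945 + 0.0365i + 0.0001j + 0.0979k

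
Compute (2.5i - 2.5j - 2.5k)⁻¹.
-0.1333i + 0.1333j + 0.1333k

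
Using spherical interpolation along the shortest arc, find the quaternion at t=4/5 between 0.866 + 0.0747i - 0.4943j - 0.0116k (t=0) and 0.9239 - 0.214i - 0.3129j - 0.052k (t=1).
0.9213 - 0.1572i - 0.353j - 0.0443k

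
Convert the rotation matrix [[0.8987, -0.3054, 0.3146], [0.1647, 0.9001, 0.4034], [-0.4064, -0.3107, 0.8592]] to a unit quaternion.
0.9563 - 0.1867i + 0.1885j + 0.1229k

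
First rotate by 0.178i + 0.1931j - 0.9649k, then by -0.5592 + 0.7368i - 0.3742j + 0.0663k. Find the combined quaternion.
0.0051 + 0.2487i + 0.6148j + 0.7485k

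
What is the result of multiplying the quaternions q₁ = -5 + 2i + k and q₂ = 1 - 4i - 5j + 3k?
27i + 15j - 24k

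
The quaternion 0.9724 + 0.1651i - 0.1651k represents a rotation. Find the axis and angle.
axis = (√2/2, 0, -√2/2), θ = 27°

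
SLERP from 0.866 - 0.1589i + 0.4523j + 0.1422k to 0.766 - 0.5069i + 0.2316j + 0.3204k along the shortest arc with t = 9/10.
0.7839 - 0.4758i + 0.2568j + 0.3051k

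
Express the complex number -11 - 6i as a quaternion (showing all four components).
-11 - 6i + 0j + 0k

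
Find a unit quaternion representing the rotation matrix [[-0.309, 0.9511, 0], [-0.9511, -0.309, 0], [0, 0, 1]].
0.5878 - 0.809k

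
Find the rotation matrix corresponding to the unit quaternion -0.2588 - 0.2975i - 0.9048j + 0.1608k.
[[-0.689, 0.6216, 0.3726], [0.4551, 0.7713, -0.445], [-0.564, -0.137, -0.8143]]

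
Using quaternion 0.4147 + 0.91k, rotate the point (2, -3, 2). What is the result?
(0.952, 3.478, 2)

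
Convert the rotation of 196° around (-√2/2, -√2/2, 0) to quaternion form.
-0.1392 - 0.7002i - 0.7002j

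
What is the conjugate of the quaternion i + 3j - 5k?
-i - 3j + 5k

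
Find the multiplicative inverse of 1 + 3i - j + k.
0.0833 - 0.25i + 0.0833j - 0.0833k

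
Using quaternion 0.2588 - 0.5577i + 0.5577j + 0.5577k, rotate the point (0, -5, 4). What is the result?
(3.22, 4.863, -2.643)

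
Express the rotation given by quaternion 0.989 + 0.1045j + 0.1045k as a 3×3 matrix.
[[0.9563, -0.2067, 0.2067], [0.2067, 0.9782, 0.0218], [-0.2067, 0.0218, 0.9782]]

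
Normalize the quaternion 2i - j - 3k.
0.5345i - 0.2673j - 0.8018k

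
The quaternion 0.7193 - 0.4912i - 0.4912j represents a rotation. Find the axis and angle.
axis = (-√2/2, -√2/2, 0), θ = 88°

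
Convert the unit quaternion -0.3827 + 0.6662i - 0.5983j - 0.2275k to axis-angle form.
axis = (0.7211, -0.6476, -0.2462), θ = 5π/4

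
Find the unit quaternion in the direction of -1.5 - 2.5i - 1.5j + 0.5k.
-0.4523 - 0.7538i - 0.4523j + 0.1508k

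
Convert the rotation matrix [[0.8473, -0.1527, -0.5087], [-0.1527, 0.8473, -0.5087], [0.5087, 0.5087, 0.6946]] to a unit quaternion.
0.9205 + 0.2763i - 0.2763j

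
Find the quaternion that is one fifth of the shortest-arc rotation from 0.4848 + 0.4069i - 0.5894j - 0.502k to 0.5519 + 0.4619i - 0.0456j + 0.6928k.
0.604 + 0.5066i - 0.5556j - 0.2641k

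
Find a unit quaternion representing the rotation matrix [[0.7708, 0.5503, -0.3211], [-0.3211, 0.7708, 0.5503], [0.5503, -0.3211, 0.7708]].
0.91 - 0.2394i - 0.2394j - 0.2394k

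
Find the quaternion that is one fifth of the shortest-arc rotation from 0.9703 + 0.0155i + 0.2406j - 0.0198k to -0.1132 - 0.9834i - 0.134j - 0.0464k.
0.9209 + 0.292i + 0.2583j - 0.005k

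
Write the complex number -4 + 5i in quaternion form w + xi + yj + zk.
-4 + 5i + 0j + 0k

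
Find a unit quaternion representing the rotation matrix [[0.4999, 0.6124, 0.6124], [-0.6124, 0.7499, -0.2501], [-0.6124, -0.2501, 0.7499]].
0.866 + 0.3536j - 0.3536k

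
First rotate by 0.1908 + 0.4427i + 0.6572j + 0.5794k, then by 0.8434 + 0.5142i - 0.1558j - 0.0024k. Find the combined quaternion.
0.0371 + 0.3828i + 0.2256j + 0.8951k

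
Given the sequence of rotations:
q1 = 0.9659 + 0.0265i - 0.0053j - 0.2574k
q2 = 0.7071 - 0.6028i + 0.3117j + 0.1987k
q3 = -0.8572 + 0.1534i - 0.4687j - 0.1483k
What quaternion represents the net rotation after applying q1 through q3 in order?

q2 · q1 = 0.7518 - 0.6427i + 0.1474j + 0.0049k
q3 · q2 · q1 = -0.476 + 0.6858i - 0.3842j - 0.3943k
-0.476 + 0.6858i - 0.3842j - 0.3943k


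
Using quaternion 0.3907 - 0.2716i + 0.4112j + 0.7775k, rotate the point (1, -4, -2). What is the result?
(2.978, 0.107, -3.481)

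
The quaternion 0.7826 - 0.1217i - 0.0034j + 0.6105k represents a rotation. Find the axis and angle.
axis = (-0.1955, -0.0055, 0.9807), θ = 77°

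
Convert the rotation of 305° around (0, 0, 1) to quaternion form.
-0.887 + 0.4617k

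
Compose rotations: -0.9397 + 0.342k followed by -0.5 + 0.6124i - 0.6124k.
0.6793 - 0.5755i - 0.2094j + 0.4045k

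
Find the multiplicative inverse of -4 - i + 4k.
-0.1212 + 0.0303i - 0.1212k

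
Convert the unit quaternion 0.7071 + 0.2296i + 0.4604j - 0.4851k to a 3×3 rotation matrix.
[[0.1054, 0.8974, 0.4283], [-0.4746, 0.4239, -0.7714], [-0.8739, -0.122, 0.4706]]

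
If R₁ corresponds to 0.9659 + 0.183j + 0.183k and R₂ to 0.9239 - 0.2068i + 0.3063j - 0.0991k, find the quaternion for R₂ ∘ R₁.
0.8545 - 0.1256i + 0.5028j + 0.0355k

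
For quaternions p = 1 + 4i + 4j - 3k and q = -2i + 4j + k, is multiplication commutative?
No: pq = -5 + 14i + 6j + 25k ≠ -5 - 18i + 2j - 23k = qp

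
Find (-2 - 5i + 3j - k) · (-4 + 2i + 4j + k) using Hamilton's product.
7 + 23i - 17j - 24k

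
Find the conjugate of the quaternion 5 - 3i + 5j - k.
5 + 3i - 5j + k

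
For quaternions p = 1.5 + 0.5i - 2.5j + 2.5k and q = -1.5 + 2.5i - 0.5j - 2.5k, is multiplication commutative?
No: pq = 1.5 + 10.5i + 10.5j - 1.5k ≠ 1.5 - 4.5i - 4.5j - 13.5k = qp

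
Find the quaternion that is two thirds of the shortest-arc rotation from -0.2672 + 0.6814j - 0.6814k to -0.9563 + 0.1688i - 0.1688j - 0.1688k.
-0.8763 + 0.134i + 0.1646j - 0.4326k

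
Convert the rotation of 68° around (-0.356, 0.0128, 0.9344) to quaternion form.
0.829 - 0.1991i + 0.0072j + 0.5225k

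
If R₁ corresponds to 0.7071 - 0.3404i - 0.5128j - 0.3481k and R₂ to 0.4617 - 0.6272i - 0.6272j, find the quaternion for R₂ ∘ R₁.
-0.2087 - 0.3823i - 0.8986j - 0.0526k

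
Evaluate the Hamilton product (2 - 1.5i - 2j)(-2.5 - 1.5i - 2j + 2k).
-11.25 - 3.25i + 4j + 4k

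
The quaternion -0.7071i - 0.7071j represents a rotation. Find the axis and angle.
axis = (-√2/2, -√2/2, 0), θ = π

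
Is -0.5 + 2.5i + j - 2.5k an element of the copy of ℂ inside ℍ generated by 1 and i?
No. The quaternion -0.5 + 2.5i + j - 2.5k has j-coefficient y = 1 and k-coefficient z = -2.5, not both zero, so it does not lie in the complex subalgebra spanned by 1 and i.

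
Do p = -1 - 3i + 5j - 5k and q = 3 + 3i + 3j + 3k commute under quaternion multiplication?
No: pq = 6 + 18i + 6j - 42k ≠ 6 - 42i + 18j + 6k = qp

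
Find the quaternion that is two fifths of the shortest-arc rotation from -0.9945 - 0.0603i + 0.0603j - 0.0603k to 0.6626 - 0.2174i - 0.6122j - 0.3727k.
-0.9403 + 0.0573i + 0.3109j + 0.1262k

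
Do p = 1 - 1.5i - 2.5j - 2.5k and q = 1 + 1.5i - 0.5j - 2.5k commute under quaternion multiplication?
No: pq = -4.25 + 5i - 10.5j - 0.5k ≠ -4.25 - 5i + 4.5j - 9.5k = qp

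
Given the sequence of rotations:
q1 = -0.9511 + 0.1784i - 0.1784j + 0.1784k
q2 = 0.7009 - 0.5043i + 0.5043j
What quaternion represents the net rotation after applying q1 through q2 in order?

q2 · q1 = -0.4867 + 0.6946i - 0.5147j + 0.125k
-0.4867 + 0.6946i - 0.5147j + 0.125k


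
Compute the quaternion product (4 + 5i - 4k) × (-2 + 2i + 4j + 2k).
-10 + 14i - 2j + 36k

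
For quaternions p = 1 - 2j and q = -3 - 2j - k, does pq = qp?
No: pq = -7 + 2i + 4j - k ≠ -7 - 2i + 4j - k = qp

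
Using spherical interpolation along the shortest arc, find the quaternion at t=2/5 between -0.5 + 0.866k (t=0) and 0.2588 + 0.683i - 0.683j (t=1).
-0.5259 - 0.3754i + 0.3754j + 0.6645k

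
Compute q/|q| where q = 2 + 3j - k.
0.5345 + 0.8018j - 0.2673k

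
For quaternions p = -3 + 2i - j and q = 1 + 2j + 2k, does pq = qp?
No: pq = -1 - 11j - 2k ≠ -1 + 4i - 3j - 10k = qp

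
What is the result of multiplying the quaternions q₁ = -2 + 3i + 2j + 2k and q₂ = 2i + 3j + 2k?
-16 - 6i - 8j + k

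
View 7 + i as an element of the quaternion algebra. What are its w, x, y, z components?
7 + i + 0j + 0k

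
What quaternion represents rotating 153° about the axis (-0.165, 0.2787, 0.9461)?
0.2334 - 0.1604i + 0.271j + 0.92k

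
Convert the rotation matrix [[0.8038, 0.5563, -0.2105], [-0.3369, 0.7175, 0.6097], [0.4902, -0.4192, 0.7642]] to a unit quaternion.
0.9063 - 0.2838i - 0.1933j - 0.2464k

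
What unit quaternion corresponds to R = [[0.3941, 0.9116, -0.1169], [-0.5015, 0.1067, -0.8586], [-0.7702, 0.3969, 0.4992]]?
0.7071 + 0.4439i + 0.231j - 0.4996k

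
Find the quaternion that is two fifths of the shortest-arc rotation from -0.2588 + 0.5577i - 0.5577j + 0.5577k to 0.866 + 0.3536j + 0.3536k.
-0.647 + 0.4132i - 0.5991j + 0.2273k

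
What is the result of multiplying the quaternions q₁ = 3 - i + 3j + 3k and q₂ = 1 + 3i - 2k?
12 + 2i + 10j - 12k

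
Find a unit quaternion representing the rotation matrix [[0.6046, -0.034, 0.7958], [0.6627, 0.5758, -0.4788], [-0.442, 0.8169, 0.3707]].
0.7986 + 0.4056i + 0.3875j + 0.2181k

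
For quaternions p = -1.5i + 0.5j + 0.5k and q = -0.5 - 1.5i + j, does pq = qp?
No: pq = -2.75 + 0.25i - j - k ≠ -2.75 + 1.25i + 0.5j + 0.5k = qp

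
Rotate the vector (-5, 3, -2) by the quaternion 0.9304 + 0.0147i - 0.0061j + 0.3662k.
(-5.702, -1.148, -2.041)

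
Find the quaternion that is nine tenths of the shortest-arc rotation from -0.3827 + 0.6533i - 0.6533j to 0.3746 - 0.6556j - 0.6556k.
0.3063 + 0.0871i - 0.7124j - 0.6253k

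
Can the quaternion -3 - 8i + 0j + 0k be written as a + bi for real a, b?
Yes. The quaternion -3 - 8i has j- and k-coefficients y = z = 0, so it lies in the complex subalgebra spanned by 1 and i.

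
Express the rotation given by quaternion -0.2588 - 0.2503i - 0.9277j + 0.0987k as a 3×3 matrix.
[[-0.7407, 0.5155, 0.4308], [0.4133, 0.8552, -0.3127], [-0.5296, -0.0536, -0.8466]]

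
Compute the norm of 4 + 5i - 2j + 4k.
√61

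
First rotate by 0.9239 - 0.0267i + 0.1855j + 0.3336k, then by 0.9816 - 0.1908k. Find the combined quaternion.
0.9706 + 0.0092i + 0.1872j + 0.1512k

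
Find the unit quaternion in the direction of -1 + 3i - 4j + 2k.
-0.1826 + 0.5477i - 0.7303j + 0.3651k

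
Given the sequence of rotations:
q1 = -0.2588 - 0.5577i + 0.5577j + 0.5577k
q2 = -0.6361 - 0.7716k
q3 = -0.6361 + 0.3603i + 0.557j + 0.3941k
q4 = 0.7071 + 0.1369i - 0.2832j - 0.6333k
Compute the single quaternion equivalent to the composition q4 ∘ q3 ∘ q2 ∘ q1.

q2 · q1 = 0.5949 + 0.7851i + 0.0756j - 0.1551k
q3 · q2 · q1 = -0.6423 - 0.4012i + 0.6486j - 0.077k
q4 · q3 · q2 · q1 = -0.2643 + 0.0609i + 0.9051j + 0.3275k
-0.2643 + 0.0609i + 0.9051j + 0.3275k
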